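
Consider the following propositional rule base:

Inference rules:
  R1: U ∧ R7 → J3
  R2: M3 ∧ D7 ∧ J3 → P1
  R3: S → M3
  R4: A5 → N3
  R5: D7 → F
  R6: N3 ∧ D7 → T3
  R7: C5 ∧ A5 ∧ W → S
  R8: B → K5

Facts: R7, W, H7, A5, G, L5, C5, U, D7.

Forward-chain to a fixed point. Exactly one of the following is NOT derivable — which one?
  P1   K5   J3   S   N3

K5

[1] R1 [U ∧ R7 → J3]; R4 [A5 → N3]; R5 [D7 → F]; R7 [C5 ∧ A5 ∧ W → S]. ⇒ new: J3, N3, F, S.
[2] R3 [S → M3]; R6 [N3 ∧ D7 → T3]. ⇒ new: M3, T3.
[3] R2 [M3 ∧ D7 ∧ J3 → P1]. ⇒ new: P1.
Derived: P1 (round 3), J3 (round 1), S (round 1), N3 (round 1). K5 never appears in any round.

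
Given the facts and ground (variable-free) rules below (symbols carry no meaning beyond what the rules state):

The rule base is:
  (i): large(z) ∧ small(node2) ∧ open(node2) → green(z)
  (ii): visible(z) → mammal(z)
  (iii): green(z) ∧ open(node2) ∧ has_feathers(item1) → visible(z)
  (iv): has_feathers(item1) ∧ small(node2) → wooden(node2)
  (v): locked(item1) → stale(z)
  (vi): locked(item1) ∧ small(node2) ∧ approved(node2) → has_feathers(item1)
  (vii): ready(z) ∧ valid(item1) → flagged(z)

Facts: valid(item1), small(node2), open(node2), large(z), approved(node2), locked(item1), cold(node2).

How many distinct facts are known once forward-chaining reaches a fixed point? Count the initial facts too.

[1] (i) [large(z) ∧ small(node2) ∧ open(node2) → green(z)]; (v) [locked(item1) → stale(z)]; (vi) [locked(item1) ∧ small(node2) ∧ approved(node2) → has_feathers(item1)]. ⇒ new: green(z), stale(z), has_feathers(item1).
[2] (iii) [green(z) ∧ open(node2) ∧ has_feathers(item1) → visible(z)]; (iv) [has_feathers(item1) ∧ small(node2) → wooden(node2)]. ⇒ new: visible(z), wooden(node2).
[3] (ii) [visible(z) → mammal(z)]. ⇒ new: mammal(z).
Closure: {approved(node2), cold(node2), green(z), has_feathers(item1), large(z), locked(item1), mammal(z), open(node2), small(node2), stale(z), valid(item1), visible(z), wooden(node2)} — 13 facts.

13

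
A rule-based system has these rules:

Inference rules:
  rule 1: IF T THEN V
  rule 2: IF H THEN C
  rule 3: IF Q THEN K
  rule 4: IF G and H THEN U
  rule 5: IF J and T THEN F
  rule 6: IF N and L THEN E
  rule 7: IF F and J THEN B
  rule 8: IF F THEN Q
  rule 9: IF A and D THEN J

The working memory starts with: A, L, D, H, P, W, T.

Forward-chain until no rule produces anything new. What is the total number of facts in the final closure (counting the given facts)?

Round 1 fires rule 1, rule 2, rule 9, giving V, C, J.
Round 2 fires rule 5, giving F.
Round 3 fires rule 7, rule 8, giving B, Q.
Round 4 fires rule 3, giving K.
Closure: {A, B, C, D, F, H, J, K, L, P, Q, T, V, W} — 14 facts.

14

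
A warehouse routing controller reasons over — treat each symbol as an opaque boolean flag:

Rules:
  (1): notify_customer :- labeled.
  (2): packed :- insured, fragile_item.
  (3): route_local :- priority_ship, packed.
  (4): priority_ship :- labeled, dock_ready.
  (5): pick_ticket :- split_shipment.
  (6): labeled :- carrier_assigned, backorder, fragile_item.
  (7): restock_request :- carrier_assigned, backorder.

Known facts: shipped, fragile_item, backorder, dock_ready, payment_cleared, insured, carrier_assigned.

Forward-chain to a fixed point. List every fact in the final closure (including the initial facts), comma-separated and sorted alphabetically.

backorder, carrier_assigned, dock_ready, fragile_item, insured, labeled, notify_customer, packed, payment_cleared, priority_ship, restock_request, route_local, shipped

[1] (2) [packed :- insured, fragile_item.]; (6) [labeled :- carrier_assigned, backorder, fragile_item.]; (7) [restock_request :- carrier_assigned, backorder.]. ⇒ new: packed, labeled, restock_request.
[2] (1) [notify_customer :- labeled.]; (4) [priority_ship :- labeled, dock_ready.]. ⇒ new: notify_customer, priority_ship.
[3] (3) [route_local :- priority_ship, packed.]. ⇒ new: route_local.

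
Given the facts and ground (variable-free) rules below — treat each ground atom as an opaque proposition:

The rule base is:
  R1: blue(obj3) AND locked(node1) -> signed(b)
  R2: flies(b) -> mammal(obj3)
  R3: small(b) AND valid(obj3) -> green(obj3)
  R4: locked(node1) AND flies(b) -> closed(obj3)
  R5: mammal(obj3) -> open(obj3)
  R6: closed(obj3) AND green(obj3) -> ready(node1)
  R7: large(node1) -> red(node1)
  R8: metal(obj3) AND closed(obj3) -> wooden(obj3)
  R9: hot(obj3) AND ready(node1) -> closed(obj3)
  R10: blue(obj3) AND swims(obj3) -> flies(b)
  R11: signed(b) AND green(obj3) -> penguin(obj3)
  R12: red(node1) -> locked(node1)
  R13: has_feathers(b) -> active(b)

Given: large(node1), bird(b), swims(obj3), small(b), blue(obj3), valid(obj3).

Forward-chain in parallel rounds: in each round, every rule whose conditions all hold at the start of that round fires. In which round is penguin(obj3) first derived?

4

Round 1: R3 [small(b) AND valid(obj3) -> green(obj3)]; R7 [large(node1) -> red(node1)]; R10 [blue(obj3) AND swims(obj3) -> flies(b)]. Adds green(obj3), red(node1), flies(b).
Round 2: R2 [flies(b) -> mammal(obj3)]; R12 [red(node1) -> locked(node1)]. Adds mammal(obj3), locked(node1).
Round 3: R1 [blue(obj3) AND locked(node1) -> signed(b)]; R4 [locked(node1) AND flies(b) -> closed(obj3)]; R5 [mammal(obj3) -> open(obj3)]. Adds signed(b), closed(obj3), open(obj3).
Round 4: R6 [closed(obj3) AND green(obj3) -> ready(node1)]; R11 [signed(b) AND green(obj3) -> penguin(obj3)]. Adds ready(node1), penguin(obj3).
penguin(obj3) first appears in round 4.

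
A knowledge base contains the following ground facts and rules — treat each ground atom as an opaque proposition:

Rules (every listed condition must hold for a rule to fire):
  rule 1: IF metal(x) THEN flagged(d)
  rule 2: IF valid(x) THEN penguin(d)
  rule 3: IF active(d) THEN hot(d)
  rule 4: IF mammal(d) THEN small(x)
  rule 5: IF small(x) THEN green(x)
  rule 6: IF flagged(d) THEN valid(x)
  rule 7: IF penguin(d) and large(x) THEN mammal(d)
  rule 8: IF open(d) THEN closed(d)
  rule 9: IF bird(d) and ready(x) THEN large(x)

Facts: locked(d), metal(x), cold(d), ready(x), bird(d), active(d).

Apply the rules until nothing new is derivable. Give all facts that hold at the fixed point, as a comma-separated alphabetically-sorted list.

Round 1 fires rule 1, rule 3, rule 9, giving flagged(d), hot(d), large(x).
Round 2 fires rule 6, giving valid(x).
Round 3 fires rule 2, giving penguin(d).
Round 4 fires rule 7, giving mammal(d).
Round 5 fires rule 4, giving small(x).
Round 6 fires rule 5, giving green(x).

active(d), bird(d), cold(d), flagged(d), green(x), hot(d), large(x), locked(d), mammal(d), metal(x), penguin(d), ready(x), small(x), valid(x)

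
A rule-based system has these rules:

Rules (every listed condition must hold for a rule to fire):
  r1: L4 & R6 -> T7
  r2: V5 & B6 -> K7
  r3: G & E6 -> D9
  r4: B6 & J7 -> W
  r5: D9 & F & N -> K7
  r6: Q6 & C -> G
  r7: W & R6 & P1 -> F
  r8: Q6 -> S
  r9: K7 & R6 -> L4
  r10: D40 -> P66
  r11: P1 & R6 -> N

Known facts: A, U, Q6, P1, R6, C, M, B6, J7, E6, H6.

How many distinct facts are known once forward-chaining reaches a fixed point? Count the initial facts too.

20

Round 1: r4 [B6 & J7 -> W]; r6 [Q6 & C -> G]; r8 [Q6 -> S]; r11 [P1 & R6 -> N]. New: W, G, S, N.
Round 2: r3 [G & E6 -> D9]; r7 [W & R6 & P1 -> F]. New: D9, F.
Round 3: r5 [D9 & F & N -> K7]. New: K7.
Round 4: r9 [K7 & R6 -> L4]. New: L4.
Round 5: r1 [L4 & R6 -> T7]. New: T7.
Closure: {A, B6, C, D9, E6, F, G, H6, J7, K7, L4, M, N, P1, Q6, R6, S, T7, U, W} — 20 facts.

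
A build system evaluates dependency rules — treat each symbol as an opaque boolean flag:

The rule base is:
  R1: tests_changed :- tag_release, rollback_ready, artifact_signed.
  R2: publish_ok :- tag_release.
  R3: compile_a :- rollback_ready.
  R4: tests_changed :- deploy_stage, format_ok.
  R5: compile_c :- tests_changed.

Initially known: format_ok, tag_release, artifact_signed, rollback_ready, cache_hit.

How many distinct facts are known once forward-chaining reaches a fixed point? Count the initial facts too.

Round 1: R1 [tests_changed :- tag_release, rollback_ready, artifact_signed.]; R2 [publish_ok :- tag_release.]; R3 [compile_a :- rollback_ready.]. Adds tests_changed, publish_ok, compile_a.
Round 2: R5 [compile_c :- tests_changed.]. Adds compile_c.
Closure: {artifact_signed, cache_hit, compile_a, compile_c, format_ok, publish_ok, rollback_ready, tag_release, tests_changed} — 9 facts.

9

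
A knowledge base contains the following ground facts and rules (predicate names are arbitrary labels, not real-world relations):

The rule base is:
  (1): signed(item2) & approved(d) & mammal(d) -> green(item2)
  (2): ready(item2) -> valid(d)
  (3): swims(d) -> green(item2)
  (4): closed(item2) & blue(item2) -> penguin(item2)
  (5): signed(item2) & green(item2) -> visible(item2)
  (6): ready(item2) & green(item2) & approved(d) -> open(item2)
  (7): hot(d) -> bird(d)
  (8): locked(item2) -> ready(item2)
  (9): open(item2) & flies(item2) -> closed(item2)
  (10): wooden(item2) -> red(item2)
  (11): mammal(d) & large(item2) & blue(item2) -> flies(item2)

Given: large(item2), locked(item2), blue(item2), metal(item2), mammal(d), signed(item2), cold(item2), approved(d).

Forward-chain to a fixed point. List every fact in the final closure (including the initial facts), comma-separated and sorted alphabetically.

approved(d), blue(item2), closed(item2), cold(item2), flies(item2), green(item2), large(item2), locked(item2), mammal(d), metal(item2), open(item2), penguin(item2), ready(item2), signed(item2), valid(d), visible(item2)

Round 1 — (1), (8), (11), derive green(item2), ready(item2), flies(item2).
Round 2 — (2), (5), (6), derive valid(d), visible(item2), open(item2).
Round 3 — (9), derive closed(item2).
Round 4 — (4), derive penguin(item2).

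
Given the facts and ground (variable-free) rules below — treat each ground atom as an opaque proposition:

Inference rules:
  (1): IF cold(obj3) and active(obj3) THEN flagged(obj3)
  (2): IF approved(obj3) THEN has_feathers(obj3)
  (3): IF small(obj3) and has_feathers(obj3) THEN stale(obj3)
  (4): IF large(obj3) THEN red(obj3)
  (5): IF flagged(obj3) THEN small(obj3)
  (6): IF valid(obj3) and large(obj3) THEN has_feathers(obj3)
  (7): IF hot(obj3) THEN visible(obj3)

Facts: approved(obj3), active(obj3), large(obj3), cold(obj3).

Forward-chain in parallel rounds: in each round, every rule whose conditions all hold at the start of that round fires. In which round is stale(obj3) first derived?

3

Round 1 — (1), (2), (4), derive flagged(obj3), has_feathers(obj3), red(obj3).
Round 2 — (5), derive small(obj3).
Round 3 — (3), derive stale(obj3).
stale(obj3) first appears in round 3.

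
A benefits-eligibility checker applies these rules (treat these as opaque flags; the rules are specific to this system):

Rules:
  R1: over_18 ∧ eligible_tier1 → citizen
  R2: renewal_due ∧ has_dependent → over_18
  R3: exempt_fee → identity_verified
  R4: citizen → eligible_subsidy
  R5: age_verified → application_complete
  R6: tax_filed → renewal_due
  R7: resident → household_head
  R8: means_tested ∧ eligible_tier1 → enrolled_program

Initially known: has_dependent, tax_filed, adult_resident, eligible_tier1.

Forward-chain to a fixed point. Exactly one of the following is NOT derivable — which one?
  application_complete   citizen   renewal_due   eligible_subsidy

application_complete

[1] R6 [tax_filed → renewal_due]. ⇒ new: renewal_due.
[2] R2 [renewal_due ∧ has_dependent → over_18]. ⇒ new: over_18.
[3] R1 [over_18 ∧ eligible_tier1 → citizen]. ⇒ new: citizen.
[4] R4 [citizen → eligible_subsidy]. ⇒ new: eligible_subsidy.
Derived: eligible_subsidy (round 4), renewal_due (round 1), citizen (round 3). application_complete never appears in any round.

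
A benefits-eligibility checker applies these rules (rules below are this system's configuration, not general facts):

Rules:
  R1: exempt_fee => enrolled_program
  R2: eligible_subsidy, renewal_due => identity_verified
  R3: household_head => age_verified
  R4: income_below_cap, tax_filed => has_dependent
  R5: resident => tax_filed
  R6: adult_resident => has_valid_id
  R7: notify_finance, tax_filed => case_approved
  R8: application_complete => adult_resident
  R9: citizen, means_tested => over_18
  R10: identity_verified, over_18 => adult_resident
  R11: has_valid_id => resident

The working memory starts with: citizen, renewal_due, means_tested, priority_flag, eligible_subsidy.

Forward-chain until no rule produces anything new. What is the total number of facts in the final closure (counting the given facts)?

Round 1 fires R2, R9, giving identity_verified, over_18.
Round 2 fires R10, giving adult_resident.
Round 3 fires R6, giving has_valid_id.
Round 4 fires R11, giving resident.
Round 5 fires R5, giving tax_filed.
Closure: {adult_resident, citizen, eligible_subsidy, has_valid_id, identity_verified, means_tested, over_18, priority_flag, renewal_due, resident, tax_filed} — 11 facts.

11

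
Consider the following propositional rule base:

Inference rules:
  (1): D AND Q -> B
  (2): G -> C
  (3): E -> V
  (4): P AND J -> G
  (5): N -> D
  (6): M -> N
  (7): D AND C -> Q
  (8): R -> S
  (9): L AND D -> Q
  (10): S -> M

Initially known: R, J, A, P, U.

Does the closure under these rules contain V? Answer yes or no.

Round 1 — (4), (8), derive G, S.
Round 2 — (2), (10), derive C, M.
Round 3 — (6), derive N.
Round 4 — (5), derive D.
Round 5 — (7), derive Q.
Round 6 — (1), derive B.
Fixed point reached. V is concluded only by (3); (3) needs E (never derived).

no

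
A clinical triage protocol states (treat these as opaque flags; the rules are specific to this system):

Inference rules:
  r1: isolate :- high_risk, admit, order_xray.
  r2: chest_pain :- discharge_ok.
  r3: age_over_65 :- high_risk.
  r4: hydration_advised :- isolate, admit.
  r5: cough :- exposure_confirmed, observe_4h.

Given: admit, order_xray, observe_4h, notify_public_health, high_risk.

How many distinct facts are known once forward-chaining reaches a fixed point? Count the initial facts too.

Round 1: r1 [isolate :- high_risk, admit, order_xray.]; r3 [age_over_65 :- high_risk.]. Adds isolate, age_over_65.
Round 2: r4 [hydration_advised :- isolate, admit.]. Adds hydration_advised.
Closure: {admit, age_over_65, high_risk, hydration_advised, isolate, notify_public_health, observe_4h, order_xray} — 8 facts.

8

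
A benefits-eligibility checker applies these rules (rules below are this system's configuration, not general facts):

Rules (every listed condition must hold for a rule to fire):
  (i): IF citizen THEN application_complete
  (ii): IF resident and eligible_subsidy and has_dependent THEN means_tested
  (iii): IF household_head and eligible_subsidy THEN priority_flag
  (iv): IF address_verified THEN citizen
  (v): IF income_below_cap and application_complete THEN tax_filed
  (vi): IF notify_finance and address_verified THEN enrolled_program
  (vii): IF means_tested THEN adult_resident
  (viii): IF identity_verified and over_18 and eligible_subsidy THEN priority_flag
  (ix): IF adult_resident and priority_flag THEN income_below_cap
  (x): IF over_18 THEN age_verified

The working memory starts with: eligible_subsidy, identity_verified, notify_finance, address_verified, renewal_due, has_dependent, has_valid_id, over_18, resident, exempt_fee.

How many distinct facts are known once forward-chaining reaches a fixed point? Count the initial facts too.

19

Round 1: (ii) [IF resident and eligible_subsidy and has_dependent THEN means_tested]; (iv) [IF address_verified THEN citizen]; (vi) [IF notify_finance and address_verified THEN enrolled_program]; (viii) [IF identity_verified and over_18 and eligible_subsidy THEN priority_flag]; (x) [IF over_18 THEN age_verified]. Adds means_tested, citizen, enrolled_program, priority_flag, age_verified.
Round 2: (i) [IF citizen THEN application_complete]; (vii) [IF means_tested THEN adult_resident]. Adds application_complete, adult_resident.
Round 3: (ix) [IF adult_resident and priority_flag THEN income_below_cap]. Adds income_below_cap.
Round 4: (v) [IF income_below_cap and application_complete THEN tax_filed]. Adds tax_filed.
Closure: {address_verified, adult_resident, age_verified, application_complete, citizen, eligible_subsidy, enrolled_program, exempt_fee, has_dependent, has_valid_id, identity_verified, income_below_cap, means_tested, notify_finance, over_18, priority_flag, renewal_due, resident, tax_filed} — 19 facts.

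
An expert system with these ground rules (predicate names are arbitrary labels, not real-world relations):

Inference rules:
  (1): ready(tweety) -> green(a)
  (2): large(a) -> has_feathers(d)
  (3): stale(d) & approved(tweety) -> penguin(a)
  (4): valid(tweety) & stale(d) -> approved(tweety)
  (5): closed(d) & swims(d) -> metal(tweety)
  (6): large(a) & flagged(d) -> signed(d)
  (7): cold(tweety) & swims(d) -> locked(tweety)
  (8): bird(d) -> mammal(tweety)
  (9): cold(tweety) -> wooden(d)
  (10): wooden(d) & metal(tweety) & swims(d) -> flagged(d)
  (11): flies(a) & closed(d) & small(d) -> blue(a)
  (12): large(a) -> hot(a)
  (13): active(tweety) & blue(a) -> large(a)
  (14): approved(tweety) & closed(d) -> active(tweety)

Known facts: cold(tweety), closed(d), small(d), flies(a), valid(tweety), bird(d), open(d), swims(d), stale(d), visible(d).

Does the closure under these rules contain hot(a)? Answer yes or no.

[1] (4) [valid(tweety) & stale(d) -> approved(tweety)]; (5) [closed(d) & swims(d) -> metal(tweety)]; (7) [cold(tweety) & swims(d) -> locked(tweety)]; (8) [bird(d) -> mammal(tweety)]; (9) [cold(tweety) -> wooden(d)]; (11) [flies(a) & closed(d) & small(d) -> blue(a)]. ⇒ new: approved(tweety), metal(tweety), locked(tweety), mammal(tweety), wooden(d), blue(a).
[2] (3) [stale(d) & approved(tweety) -> penguin(a)]; (10) [wooden(d) & metal(tweety) & swims(d) -> flagged(d)]; (14) [approved(tweety) & closed(d) -> active(tweety)]. ⇒ new: penguin(a), flagged(d), active(tweety).
[3] (13) [active(tweety) & blue(a) -> large(a)]. ⇒ new: large(a).
[4] (2) [large(a) -> has_feathers(d)]; (6) [large(a) & flagged(d) -> signed(d)]; (12) [large(a) -> hot(a)]. ⇒ new: has_feathers(d), signed(d), hot(a).
hot(a) appears in round 4, so it is derivable.

yes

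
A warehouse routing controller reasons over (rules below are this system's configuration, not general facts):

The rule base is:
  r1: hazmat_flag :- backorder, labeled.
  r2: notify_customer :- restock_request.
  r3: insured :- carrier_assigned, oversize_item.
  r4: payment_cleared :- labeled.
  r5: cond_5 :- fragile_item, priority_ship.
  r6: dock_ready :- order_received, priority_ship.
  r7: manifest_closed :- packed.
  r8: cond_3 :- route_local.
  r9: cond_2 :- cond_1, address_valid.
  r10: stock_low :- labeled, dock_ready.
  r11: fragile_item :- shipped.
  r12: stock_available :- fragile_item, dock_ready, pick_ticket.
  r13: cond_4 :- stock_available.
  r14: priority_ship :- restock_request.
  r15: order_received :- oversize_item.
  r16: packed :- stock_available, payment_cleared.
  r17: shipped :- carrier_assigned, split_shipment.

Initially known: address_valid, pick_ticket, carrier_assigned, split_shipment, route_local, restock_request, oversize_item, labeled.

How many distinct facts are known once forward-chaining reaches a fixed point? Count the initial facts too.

23

Round 1 — r2, r3, r4, r8, r14, r15, r17, derive notify_customer, insured, payment_cleared, cond_3, priority_ship, order_received, shipped.
Round 2 — r6, r11, derive dock_ready, fragile_item.
Round 3 — r5, r10, r12, derive cond_5, stock_low, stock_available.
Round 4 — r13, r16, derive cond_4, packed.
Round 5 — r7, derive manifest_closed.
Closure: {address_valid, carrier_assigned, cond_3, cond_4, cond_5, dock_ready, fragile_item, insured, labeled, manifest_closed, notify_customer, order_received, oversize_item, packed, payment_cleared, pick_ticket, priority_ship, restock_request, route_local, shipped, split_shipment, stock_available, stock_low} — 23 facts.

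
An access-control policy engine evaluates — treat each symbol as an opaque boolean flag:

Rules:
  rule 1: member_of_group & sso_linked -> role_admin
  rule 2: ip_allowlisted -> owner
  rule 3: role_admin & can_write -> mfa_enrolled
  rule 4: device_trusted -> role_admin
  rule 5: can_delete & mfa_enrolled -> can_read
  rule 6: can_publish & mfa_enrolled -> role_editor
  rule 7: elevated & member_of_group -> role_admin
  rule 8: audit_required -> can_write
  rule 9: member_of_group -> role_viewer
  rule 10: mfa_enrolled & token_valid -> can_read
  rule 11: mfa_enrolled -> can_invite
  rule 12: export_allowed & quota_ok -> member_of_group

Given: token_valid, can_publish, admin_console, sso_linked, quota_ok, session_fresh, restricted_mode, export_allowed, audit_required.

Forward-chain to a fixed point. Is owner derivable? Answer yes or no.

no

[1] rule 8 [audit_required -> can_write]; rule 12 [export_allowed & quota_ok -> member_of_group]. ⇒ new: can_write, member_of_group.
[2] rule 1 [member_of_group & sso_linked -> role_admin]; rule 9 [member_of_group -> role_viewer]. ⇒ new: role_admin, role_viewer.
[3] rule 3 [role_admin & can_write -> mfa_enrolled]. ⇒ new: mfa_enrolled.
[4] rule 6 [can_publish & mfa_enrolled -> role_editor]; rule 10 [mfa_enrolled & token_valid -> can_read]; rule 11 [mfa_enrolled -> can_invite]. ⇒ new: role_editor, can_read, can_invite.
Fixed point reached. owner is concluded only by rule 2; rule 2 needs ip_allowlisted (never derived).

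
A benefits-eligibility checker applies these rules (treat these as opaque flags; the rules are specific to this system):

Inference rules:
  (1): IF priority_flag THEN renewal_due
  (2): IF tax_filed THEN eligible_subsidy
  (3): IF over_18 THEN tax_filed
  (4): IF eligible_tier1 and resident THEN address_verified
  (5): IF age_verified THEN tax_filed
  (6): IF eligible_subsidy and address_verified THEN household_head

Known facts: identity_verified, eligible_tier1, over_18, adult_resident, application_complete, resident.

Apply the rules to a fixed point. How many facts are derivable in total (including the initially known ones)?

Round 1 fires (3), (4), giving tax_filed, address_verified.
Round 2 fires (2), giving eligible_subsidy.
Round 3 fires (6), giving household_head.
Closure: {address_verified, adult_resident, application_complete, eligible_subsidy, eligible_tier1, household_head, identity_verified, over_18, resident, tax_filed} — 10 facts.

10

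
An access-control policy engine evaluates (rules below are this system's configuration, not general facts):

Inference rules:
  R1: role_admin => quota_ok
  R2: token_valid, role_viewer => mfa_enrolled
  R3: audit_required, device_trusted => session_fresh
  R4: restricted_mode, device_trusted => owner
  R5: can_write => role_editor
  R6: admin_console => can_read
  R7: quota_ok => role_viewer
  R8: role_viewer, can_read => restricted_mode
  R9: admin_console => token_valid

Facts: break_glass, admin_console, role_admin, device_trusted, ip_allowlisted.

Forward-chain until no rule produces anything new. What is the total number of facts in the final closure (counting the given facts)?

12

Round 1 fires R1, R6, R9, giving quota_ok, can_read, token_valid.
Round 2 fires R7, giving role_viewer.
Round 3 fires R2, R8, giving mfa_enrolled, restricted_mode.
Round 4 fires R4, giving owner.
Closure: {admin_console, break_glass, can_read, device_trusted, ip_allowlisted, mfa_enrolled, owner, quota_ok, restricted_mode, role_admin, role_viewer, token_valid} — 12 facts.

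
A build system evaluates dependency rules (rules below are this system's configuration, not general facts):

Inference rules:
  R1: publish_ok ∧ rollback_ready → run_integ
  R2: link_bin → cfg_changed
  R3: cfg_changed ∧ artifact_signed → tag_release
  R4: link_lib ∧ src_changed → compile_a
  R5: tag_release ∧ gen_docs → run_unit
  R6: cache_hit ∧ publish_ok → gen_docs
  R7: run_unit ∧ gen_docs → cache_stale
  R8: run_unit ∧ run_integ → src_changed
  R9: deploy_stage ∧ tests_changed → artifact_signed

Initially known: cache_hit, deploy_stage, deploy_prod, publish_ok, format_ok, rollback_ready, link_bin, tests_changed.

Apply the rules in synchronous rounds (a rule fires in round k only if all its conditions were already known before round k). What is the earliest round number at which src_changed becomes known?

Round 1 — R1, R2, R6, R9, derive run_integ, cfg_changed, gen_docs, artifact_signed.
Round 2 — R3, derive tag_release.
Round 3 — R5, derive run_unit.
Round 4 — R7, R8, derive cache_stale, src_changed.
src_changed first appears in round 4.

4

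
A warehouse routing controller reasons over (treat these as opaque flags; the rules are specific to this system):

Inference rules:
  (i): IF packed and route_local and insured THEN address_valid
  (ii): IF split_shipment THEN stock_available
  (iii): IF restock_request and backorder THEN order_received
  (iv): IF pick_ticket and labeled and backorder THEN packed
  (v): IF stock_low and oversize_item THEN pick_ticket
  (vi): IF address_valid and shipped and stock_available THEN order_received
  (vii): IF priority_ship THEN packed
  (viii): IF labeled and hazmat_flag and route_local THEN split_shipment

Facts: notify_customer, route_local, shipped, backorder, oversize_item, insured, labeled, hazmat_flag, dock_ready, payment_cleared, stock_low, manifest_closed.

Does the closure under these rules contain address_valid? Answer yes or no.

Round 1 fires (v), (viii), giving pick_ticket, split_shipment.
Round 2 fires (ii), (iv), giving stock_available, packed.
Round 3 fires (i), giving address_valid.
Round 4 fires (vi), giving order_received.
address_valid appears in round 3, so it is derivable.

yes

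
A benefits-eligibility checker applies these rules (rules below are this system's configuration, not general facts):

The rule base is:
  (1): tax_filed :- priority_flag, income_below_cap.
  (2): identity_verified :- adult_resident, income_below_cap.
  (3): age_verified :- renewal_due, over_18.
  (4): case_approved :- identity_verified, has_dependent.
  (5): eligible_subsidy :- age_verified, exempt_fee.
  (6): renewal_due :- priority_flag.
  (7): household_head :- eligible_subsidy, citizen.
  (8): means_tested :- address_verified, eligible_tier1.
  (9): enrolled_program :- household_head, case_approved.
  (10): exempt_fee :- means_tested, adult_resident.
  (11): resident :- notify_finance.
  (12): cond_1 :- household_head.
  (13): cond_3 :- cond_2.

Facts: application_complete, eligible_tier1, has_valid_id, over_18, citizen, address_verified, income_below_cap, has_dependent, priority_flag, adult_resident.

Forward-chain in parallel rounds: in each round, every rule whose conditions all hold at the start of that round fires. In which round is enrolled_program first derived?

5

Round 1 — (1), (2), (6), (8), derive tax_filed, identity_verified, renewal_due, means_tested.
Round 2 — (3), (4), (10), derive age_verified, case_approved, exempt_fee.
Round 3 — (5), derive eligible_subsidy.
Round 4 — (7), derive household_head.
Round 5 — (9), (12), derive enrolled_program, cond_1.
enrolled_program first appears in round 5.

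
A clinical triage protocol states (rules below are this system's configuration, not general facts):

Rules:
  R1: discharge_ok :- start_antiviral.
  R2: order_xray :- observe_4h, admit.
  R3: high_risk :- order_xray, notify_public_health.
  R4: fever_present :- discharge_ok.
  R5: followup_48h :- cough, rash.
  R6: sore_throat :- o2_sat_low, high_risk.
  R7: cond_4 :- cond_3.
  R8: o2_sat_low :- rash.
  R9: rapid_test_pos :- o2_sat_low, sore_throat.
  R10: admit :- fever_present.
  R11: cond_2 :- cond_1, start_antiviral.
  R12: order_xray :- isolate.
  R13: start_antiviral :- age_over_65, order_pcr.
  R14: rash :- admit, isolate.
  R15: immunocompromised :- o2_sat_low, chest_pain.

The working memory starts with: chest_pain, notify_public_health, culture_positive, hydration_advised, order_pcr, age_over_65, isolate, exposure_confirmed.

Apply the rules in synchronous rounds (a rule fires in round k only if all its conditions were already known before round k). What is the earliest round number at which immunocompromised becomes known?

7

Round 1: R12 [order_xray :- isolate.]; R13 [start_antiviral :- age_over_65, order_pcr.]. Adds order_xray, start_antiviral.
Round 2: R1 [discharge_ok :- start_antiviral.]; R3 [high_risk :- order_xray, notify_public_health.]. Adds discharge_ok, high_risk.
Round 3: R4 [fever_present :- discharge_ok.]. Adds fever_present.
Round 4: R10 [admit :- fever_present.]. Adds admit.
Round 5: R14 [rash :- admit, isolate.]. Adds rash.
Round 6: R8 [o2_sat_low :- rash.]. Adds o2_sat_low.
Round 7: R6 [sore_throat :- o2_sat_low, high_risk.]; R15 [immunocompromised :- o2_sat_low, chest_pain.]. Adds sore_throat, immunocompromised.
immunocompromised first appears in round 7.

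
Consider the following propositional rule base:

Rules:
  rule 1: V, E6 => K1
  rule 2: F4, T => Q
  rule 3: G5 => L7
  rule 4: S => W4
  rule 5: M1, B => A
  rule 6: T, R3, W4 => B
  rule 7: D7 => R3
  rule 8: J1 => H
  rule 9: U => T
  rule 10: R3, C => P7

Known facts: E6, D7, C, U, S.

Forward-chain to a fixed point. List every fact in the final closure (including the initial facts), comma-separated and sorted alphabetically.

Round 1: rule 4 [S => W4]; rule 7 [D7 => R3]; rule 9 [U => T]. New: W4, R3, T.
Round 2: rule 6 [T, R3, W4 => B]; rule 10 [R3, C => P7]. New: B, P7.

B, C, D7, E6, P7, R3, S, T, U, W4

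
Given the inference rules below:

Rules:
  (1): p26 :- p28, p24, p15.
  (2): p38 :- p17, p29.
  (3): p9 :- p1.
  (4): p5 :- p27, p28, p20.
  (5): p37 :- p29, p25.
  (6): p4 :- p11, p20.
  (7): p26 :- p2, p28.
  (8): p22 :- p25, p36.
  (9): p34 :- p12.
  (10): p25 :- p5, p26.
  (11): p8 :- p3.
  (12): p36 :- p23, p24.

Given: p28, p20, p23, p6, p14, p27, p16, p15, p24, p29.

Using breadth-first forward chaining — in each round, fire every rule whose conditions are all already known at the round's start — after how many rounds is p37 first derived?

Round 1: (1) [p26 :- p28, p24, p15.]; (4) [p5 :- p27, p28, p20.]; (12) [p36 :- p23, p24.]. Adds p26, p5, p36.
Round 2: (10) [p25 :- p5, p26.]. Adds p25.
Round 3: (5) [p37 :- p29, p25.]; (8) [p22 :- p25, p36.]. Adds p37, p22.
p37 first appears in round 3.

3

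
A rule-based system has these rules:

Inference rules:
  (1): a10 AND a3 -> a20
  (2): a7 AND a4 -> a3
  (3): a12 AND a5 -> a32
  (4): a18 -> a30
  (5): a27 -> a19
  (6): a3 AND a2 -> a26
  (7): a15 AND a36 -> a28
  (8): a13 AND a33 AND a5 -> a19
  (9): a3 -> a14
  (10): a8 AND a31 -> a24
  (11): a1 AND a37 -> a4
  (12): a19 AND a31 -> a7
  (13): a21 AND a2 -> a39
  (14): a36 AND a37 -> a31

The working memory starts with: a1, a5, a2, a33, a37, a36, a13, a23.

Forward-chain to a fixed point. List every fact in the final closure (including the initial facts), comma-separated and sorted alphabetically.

a1, a13, a14, a19, a2, a23, a26, a3, a31, a33, a36, a37, a4, a5, a7

Round 1: (8) [a13 AND a33 AND a5 -> a19]; (11) [a1 AND a37 -> a4]; (14) [a36 AND a37 -> a31]. Adds a19, a4, a31.
Round 2: (12) [a19 AND a31 -> a7]. Adds a7.
Round 3: (2) [a7 AND a4 -> a3]. Adds a3.
Round 4: (6) [a3 AND a2 -> a26]; (9) [a3 -> a14]. Adds a26, a14.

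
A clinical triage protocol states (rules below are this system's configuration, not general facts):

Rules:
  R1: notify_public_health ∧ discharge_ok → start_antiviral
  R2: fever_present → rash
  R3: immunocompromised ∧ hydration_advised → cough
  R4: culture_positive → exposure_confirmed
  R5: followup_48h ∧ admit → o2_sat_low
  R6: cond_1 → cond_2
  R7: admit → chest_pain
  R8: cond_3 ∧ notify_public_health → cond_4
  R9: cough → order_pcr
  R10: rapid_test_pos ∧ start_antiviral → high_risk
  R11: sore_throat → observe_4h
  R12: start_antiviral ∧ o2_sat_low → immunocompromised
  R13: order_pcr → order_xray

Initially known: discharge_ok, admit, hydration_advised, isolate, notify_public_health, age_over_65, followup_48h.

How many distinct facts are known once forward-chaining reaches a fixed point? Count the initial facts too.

14

[1] R1 [notify_public_health ∧ discharge_ok → start_antiviral]; R5 [followup_48h ∧ admit → o2_sat_low]; R7 [admit → chest_pain]. ⇒ new: start_antiviral, o2_sat_low, chest_pain.
[2] R12 [start_antiviral ∧ o2_sat_low → immunocompromised]. ⇒ new: immunocompromised.
[3] R3 [immunocompromised ∧ hydration_advised → cough]. ⇒ new: cough.
[4] R9 [cough → order_pcr]. ⇒ new: order_pcr.
[5] R13 [order_pcr → order_xray]. ⇒ new: order_xray.
Closure: {admit, age_over_65, chest_pain, cough, discharge_ok, followup_48h, hydration_advised, immunocompromised, isolate, notify_public_health, o2_sat_low, order_pcr, order_xray, start_antiviral} — 14 facts.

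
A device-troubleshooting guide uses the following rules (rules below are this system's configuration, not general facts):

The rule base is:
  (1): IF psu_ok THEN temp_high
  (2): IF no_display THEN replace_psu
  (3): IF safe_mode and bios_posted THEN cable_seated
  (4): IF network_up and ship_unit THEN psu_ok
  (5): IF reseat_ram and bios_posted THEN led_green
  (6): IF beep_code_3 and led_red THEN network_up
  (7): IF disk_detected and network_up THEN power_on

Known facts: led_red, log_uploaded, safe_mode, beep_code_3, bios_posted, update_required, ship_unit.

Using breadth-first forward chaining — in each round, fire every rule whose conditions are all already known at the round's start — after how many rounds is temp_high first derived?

Round 1: (3) [IF safe_mode and bios_posted THEN cable_seated]; (6) [IF beep_code_3 and led_red THEN network_up]. Adds cable_seated, network_up.
Round 2: (4) [IF network_up and ship_unit THEN psu_ok]. Adds psu_ok.
Round 3: (1) [IF psu_ok THEN temp_high]. Adds temp_high.
temp_high first appears in round 3.

3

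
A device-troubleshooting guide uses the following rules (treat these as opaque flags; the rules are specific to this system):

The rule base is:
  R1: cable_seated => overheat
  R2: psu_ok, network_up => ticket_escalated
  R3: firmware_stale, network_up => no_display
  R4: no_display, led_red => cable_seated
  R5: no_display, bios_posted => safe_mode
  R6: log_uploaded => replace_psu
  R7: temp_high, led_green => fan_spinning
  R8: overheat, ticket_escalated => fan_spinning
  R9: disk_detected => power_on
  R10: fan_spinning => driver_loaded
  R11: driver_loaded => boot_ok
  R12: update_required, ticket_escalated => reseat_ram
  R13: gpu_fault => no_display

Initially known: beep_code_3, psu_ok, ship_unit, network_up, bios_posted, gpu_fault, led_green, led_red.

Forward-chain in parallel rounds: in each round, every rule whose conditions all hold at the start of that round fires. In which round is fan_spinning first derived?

4

[1] R2 [psu_ok, network_up => ticket_escalated]; R13 [gpu_fault => no_display]. ⇒ new: ticket_escalated, no_display.
[2] R4 [no_display, led_red => cable_seated]; R5 [no_display, bios_posted => safe_mode]. ⇒ new: cable_seated, safe_mode.
[3] R1 [cable_seated => overheat]. ⇒ new: overheat.
[4] R8 [overheat, ticket_escalated => fan_spinning]. ⇒ new: fan_spinning.
fan_spinning first appears in round 4.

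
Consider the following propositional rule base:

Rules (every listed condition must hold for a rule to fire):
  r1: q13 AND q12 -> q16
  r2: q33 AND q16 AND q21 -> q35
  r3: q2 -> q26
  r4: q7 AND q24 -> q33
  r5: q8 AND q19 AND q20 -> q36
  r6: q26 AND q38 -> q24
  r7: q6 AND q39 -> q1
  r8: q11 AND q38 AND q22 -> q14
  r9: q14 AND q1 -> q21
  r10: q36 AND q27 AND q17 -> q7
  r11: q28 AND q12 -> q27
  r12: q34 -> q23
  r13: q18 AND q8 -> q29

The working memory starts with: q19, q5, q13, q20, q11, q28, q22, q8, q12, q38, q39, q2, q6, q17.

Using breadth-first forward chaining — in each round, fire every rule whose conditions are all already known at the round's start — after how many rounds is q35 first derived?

4

Round 1 — r1, r3, r5, r7, r8, r11, derive q16, q26, q36, q1, q14, q27.
Round 2 — r6, r9, r10, derive q24, q21, q7.
Round 3 — r4, derive q33.
Round 4 — r2, derive q35.
q35 first appears in round 4.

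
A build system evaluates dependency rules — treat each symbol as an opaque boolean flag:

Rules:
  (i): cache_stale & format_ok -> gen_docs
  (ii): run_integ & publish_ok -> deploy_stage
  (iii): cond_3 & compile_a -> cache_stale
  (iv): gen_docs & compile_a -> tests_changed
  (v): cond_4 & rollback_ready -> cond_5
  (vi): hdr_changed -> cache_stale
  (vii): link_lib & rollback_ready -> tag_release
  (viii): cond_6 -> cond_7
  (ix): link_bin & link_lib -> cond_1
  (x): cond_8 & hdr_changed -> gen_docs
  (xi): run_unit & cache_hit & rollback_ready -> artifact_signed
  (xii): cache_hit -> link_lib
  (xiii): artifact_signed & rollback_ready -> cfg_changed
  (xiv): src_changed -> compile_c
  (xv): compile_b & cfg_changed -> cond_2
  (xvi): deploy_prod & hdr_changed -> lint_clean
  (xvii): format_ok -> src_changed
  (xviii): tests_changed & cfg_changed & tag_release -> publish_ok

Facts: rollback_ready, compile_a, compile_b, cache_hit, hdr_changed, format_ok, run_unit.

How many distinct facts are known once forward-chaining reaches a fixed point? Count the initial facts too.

18

Round 1 fires (vi), (xi), (xii), (xvii), giving cache_stale, artifact_signed, link_lib, src_changed.
Round 2 fires (i), (vii), (xiii), (xiv), giving gen_docs, tag_release, cfg_changed, compile_c.
Round 3 fires (iv), (xv), giving tests_changed, cond_2.
Round 4 fires (xviii), giving publish_ok.
Closure: {artifact_signed, cache_hit, cache_stale, cfg_changed, compile_a, compile_b, compile_c, cond_2, format_ok, gen_docs, hdr_changed, link_lib, publish_ok, rollback_ready, run_unit, src_changed, tag_release, tests_changed} — 18 facts.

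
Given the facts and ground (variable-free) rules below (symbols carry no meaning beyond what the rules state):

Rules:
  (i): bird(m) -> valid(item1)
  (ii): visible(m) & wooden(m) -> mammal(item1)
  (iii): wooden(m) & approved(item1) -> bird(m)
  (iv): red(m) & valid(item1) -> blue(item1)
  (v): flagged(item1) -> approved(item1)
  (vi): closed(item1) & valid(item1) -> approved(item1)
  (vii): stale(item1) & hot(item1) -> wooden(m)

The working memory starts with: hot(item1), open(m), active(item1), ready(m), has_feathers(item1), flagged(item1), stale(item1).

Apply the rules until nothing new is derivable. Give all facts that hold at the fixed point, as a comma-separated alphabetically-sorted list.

active(item1), approved(item1), bird(m), flagged(item1), has_feathers(item1), hot(item1), open(m), ready(m), stale(item1), valid(item1), wooden(m)

[1] (v) [flagged(item1) -> approved(item1)]; (vii) [stale(item1) & hot(item1) -> wooden(m)]. ⇒ new: approved(item1), wooden(m).
[2] (iii) [wooden(m) & approved(item1) -> bird(m)]. ⇒ new: bird(m).
[3] (i) [bird(m) -> valid(item1)]. ⇒ new: valid(item1).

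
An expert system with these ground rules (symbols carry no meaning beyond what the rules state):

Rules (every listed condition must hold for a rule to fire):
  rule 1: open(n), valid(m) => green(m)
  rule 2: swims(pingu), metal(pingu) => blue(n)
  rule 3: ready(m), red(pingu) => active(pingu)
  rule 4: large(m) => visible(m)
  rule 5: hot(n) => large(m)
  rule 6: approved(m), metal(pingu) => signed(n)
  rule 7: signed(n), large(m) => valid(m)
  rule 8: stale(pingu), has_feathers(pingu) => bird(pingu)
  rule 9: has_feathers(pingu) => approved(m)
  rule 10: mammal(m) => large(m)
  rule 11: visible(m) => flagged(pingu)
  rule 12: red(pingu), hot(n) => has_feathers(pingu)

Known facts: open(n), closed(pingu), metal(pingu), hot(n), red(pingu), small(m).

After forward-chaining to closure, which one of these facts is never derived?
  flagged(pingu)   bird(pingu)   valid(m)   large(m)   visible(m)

Round 1: rule 5 [hot(n) => large(m)]; rule 12 [red(pingu), hot(n) => has_feathers(pingu)]. Adds large(m), has_feathers(pingu).
Round 2: rule 4 [large(m) => visible(m)]; rule 9 [has_feathers(pingu) => approved(m)]. Adds visible(m), approved(m).
Round 3: rule 6 [approved(m), metal(pingu) => signed(n)]; rule 11 [visible(m) => flagged(pingu)]. Adds signed(n), flagged(pingu).
Round 4: rule 7 [signed(n), large(m) => valid(m)]. Adds valid(m).
Round 5: rule 1 [open(n), valid(m) => green(m)]. Adds green(m).
Derived: flagged(pingu) (round 3), valid(m) (round 4), visible(m) (round 2), large(m) (round 1). bird(pingu) never appears in any round.

bird(pingu)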